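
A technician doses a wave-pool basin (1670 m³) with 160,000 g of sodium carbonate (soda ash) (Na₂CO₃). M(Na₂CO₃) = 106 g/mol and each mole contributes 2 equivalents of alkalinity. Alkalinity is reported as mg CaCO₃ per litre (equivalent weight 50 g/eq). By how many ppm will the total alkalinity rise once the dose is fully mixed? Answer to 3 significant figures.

90.4 ppm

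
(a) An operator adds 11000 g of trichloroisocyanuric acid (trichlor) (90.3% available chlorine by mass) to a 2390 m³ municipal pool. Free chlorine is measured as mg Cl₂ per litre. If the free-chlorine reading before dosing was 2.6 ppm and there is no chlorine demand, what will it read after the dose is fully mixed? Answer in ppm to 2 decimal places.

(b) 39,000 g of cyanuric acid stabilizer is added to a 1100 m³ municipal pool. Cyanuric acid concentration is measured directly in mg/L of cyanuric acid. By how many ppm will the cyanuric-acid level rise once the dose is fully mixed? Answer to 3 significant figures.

(a) Volume: 2390 m³ = 2,390,000 L.
(a) Available chlorine delivered: 11,000 g × 0.903 = 9933 g as Cl₂.
(a) Concentration rise: 9933 g / 2,390,000 L = 4.156 mg/L = 4.16 ppm.
(a) Final FC: 2.6 + 4.16 = 6.76 ppm.

(b) Volume: 1100 m³ = 1,100,000 L.
(b) Rise: 39,000 g / 1,100,000 L × 1000 = 35.45 mg/L.

(a) 6.76 ppm; (b) 35.5 ppm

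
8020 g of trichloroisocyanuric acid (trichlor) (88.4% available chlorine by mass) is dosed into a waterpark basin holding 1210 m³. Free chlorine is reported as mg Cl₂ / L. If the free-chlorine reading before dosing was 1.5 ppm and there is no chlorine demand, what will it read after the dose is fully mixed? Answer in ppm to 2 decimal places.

7.36 ppm

Volume: 1210 m³ = 1,210,000 L.
Available chlorine delivered: 8020 g × 0.884 = 7090 g as Cl₂.
Concentration rise: 7090 g / 1,210,000 L = 5.859 mg/L = 5.86 ppm.
Final FC: 1.5 + 5.86 = 7.36 ppm.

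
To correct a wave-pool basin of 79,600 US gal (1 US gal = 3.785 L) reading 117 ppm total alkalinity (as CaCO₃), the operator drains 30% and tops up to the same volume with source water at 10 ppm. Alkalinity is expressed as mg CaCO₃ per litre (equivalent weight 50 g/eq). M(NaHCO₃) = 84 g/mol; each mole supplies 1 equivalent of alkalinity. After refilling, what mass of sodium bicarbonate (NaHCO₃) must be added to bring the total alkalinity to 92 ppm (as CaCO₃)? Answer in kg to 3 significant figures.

3.59 kg

Volume: 79,600 US gal × 3.785 L/gal = 301,286 L.
After draining 30% and refilling: 117 × 0.70 + 10 × 0.30 = 84.9 ppm.
Deficit to target: 92 − 84.9 = 7.1 mg/L.
As CaCO₃: 7.1 mg/L × 301,286 L = 2139 g; ÷ 50 g/eq ÷ 1 = 42.78 mol NaHCO₃.
Mass: 42.78 × 84 = 3594 g.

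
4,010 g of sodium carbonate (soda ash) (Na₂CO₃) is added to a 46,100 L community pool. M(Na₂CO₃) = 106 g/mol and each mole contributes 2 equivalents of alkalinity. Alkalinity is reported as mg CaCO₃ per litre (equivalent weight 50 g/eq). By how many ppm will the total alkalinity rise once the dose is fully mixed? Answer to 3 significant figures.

82.1 ppm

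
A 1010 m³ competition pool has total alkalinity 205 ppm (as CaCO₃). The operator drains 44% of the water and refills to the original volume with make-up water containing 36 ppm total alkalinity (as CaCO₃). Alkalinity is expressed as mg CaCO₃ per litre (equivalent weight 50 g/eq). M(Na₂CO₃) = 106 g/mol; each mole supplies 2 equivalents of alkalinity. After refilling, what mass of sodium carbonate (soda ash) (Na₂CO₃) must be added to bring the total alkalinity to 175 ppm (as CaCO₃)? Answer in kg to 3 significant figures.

47.5 kg

Volume: 1010 m³ = 1,010,000 L.
After draining 44% and refilling: 205 × 0.56 + 36 × 0.44 = 130.64 ppm.
Deficit to target: 175 − 130.64 = 44.36 mg/L.
As CaCO₃: 44.36 mg/L × 1,010,000 L = 44,800 g; ÷ 50 g/eq ÷ 2 = 448 mol Na₂CO₃.
Mass: 448 × 106 = 47,490 g.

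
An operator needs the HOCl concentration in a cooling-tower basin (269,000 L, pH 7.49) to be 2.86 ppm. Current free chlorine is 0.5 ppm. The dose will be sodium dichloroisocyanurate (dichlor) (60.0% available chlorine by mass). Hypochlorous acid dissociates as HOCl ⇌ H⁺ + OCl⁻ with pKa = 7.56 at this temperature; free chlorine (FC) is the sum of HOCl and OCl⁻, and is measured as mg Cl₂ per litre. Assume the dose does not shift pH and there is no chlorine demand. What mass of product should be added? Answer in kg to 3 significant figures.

2.15 kg

[OCl⁻]/[HOCl] = 10^(pH − pKa) = 10^(7.49 − 7.56) = 0.8511; fraction as HOCl = 1/(1 + 0.8511) = 0.5402.
Free chlorine required for 2.86 ppm HOCl: 2.86 / 0.5402 = 5.294 ppm.
FC to add: 5.294 − 0.5 = 4.794 mg/L as Cl₂.
Cl₂ equivalent: 4.794 mg/L × 269,000 L = 1290 g.
Product at 60.0% available Cl: 1290 / 0.6 = 2149 g.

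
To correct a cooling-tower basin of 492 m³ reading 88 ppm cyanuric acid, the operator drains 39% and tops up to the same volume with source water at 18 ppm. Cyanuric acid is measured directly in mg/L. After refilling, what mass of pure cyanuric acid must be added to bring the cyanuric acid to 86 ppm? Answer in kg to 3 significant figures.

Volume: 492 m³ = 492,000 L.
After draining 39% and refilling: 88 × 0.61 + 18 × 0.39 = 60.7 ppm.
Deficit to target: 86 − 60.7 = 25.3 mg/L.
Mass: 25.3 mg/L × 492,000 L = 12,450 g cyanuric acid.

12.4 kg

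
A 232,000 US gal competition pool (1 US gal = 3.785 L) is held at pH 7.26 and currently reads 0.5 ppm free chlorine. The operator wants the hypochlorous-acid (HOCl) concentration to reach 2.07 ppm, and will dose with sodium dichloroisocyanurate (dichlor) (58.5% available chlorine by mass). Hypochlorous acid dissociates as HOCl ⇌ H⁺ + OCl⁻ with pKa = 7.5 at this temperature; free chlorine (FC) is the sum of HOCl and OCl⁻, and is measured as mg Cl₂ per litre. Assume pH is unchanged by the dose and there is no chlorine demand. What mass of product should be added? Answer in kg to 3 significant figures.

4.14 kg

Volume: 232,000 US gal × 3.785 L/gal = 878,120 L.
[OCl⁻]/[HOCl] = 10^(pH − pKa) = 10^(7.26 − 7.5) = 0.5754; fraction as HOCl = 1/(1 + 0.5754) = 0.6347.
Free chlorine required for 2.07 ppm HOCl: 2.07 / 0.6347 = 3.261 ppm.
FC to add: 3.261 − 0.5 = 2.761 mg/L as Cl₂.
Cl₂ equivalent: 2.761 mg/L × 878,120 L = 2425 g.
Product at 58.5% available Cl: 2425 / 0.585 = 4145 g.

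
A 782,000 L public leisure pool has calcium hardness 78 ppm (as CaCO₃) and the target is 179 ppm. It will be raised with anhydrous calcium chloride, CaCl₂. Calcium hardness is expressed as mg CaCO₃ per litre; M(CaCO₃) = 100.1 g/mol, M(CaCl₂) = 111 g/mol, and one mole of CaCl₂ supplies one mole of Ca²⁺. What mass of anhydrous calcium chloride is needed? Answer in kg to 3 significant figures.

Hardness to add: (179 − 78) = 101 mg/L as CaCO₃ × 782,000 L = 78,980 g as CaCO₃.
Moles of Ca²⁺ (1 mol Ca²⁺ ≡ 1 mol CaCO₃): 78,980 / 100.1 g/mol = 789 mol.
Mass of CaCl₂: 789 × 111 = 87,580 g.

87.6 kg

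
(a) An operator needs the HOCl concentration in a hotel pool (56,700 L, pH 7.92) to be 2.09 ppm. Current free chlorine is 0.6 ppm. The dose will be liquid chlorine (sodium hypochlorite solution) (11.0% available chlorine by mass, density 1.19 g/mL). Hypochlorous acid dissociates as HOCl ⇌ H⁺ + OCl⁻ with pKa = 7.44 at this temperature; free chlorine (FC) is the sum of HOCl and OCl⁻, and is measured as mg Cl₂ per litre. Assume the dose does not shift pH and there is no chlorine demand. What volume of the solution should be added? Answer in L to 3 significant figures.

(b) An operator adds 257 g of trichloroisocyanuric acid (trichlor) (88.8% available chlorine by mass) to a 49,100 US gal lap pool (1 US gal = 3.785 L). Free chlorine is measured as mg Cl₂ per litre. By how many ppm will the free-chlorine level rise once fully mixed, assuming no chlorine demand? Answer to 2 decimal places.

(a) [OCl⁻]/[HOCl] = 10^(pH − pKa) = 10^(7.92 − 7.44) = 3.02; fraction as HOCl = 1/(1 + 3.02) = 0.2488.
(a) Free chlorine required for 2.09 ppm HOCl: 2.09 / 0.2488 = 8.402 ppm.
(a) FC to add: 8.402 − 0.6 = 7.802 mg/L as Cl₂.
(a) Cl₂ equivalent: 7.802 mg/L × 56,700 L = 442.4 g.
(a) Product at 11.0% available Cl: 442.4 / 0.11 = 4021 g.
(a) Volume: 4021 g ÷ 1.19 g/mL = 3379 mL.

(b) Volume: 49,100 US gal × 3.785 L/gal = 185,844 L.
(b) Available chlorine delivered: 257 g × 0.888 = 228.2 g as Cl₂.
(b) Concentration rise: 228.2 g / 185,844 L = 1.228 mg/L = 1.23 ppm.

(a) 3.38 L; (b) 1.23 ppm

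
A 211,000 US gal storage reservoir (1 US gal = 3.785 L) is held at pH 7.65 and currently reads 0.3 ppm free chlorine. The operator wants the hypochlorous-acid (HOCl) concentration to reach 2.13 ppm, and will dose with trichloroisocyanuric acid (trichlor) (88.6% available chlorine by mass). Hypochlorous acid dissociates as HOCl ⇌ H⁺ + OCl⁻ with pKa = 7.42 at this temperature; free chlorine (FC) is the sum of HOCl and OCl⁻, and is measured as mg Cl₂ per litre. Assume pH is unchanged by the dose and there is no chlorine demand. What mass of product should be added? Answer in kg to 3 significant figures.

Volume: 211,000 US gal × 3.785 L/gal = 798,635 L.
[OCl⁻]/[HOCl] = 10^(pH − pKa) = 10^(7.65 − 7.42) = 1.698; fraction as HOCl = 1/(1 + 1.698) = 0.3706.
Free chlorine required for 2.13 ppm HOCl: 2.13 / 0.3706 = 5.747 ppm.
FC to add: 5.747 − 0.3 = 5.447 mg/L as Cl₂.
Cl₂ equivalent: 5.447 mg/L × 798,635 L = 4350 g.
Product at 88.6% available Cl: 4350 / 0.886 = 4910 g.

4.91 kg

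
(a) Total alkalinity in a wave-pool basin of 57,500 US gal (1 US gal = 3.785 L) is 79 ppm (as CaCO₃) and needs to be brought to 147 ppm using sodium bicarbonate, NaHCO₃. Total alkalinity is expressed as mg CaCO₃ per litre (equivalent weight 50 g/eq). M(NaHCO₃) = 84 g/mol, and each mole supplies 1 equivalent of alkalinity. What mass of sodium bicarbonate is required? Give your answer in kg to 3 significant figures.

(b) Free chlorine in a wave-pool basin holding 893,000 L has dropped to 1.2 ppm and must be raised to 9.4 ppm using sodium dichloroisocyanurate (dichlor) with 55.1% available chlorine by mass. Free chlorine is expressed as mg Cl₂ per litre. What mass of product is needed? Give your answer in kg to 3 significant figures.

(a) Volume: 57,500 US gal × 3.785 L/gal = 217,638 L.
(a) Alkalinity to add: (147 − 79) = 68 mg/L as CaCO₃ × 217,638 L = 14,800 g as CaCO₃.
(a) Equivalents: 14,800 g ÷ 50 g/eq = 296 eq.
(a) NaHCO₃ supplies 1 eq per mole → 296 mol.
(a) Mass: 296 mol × 84 g/mol = 24,860 g.

(b) Chlorine deficit: 9.4 − 1.2 = 8.2 ppm = 8.2 mg/L as Cl₂.
(b) Cl₂ equivalent needed: 8.2 mg/L × 893,000 L = 7,323,000 mg = 7323 g.
(b) Product at 55.1% available chlorine: 7323 / 0.551 = 13,290 g.

(a) 24.9 kg; (b) 13.3 kg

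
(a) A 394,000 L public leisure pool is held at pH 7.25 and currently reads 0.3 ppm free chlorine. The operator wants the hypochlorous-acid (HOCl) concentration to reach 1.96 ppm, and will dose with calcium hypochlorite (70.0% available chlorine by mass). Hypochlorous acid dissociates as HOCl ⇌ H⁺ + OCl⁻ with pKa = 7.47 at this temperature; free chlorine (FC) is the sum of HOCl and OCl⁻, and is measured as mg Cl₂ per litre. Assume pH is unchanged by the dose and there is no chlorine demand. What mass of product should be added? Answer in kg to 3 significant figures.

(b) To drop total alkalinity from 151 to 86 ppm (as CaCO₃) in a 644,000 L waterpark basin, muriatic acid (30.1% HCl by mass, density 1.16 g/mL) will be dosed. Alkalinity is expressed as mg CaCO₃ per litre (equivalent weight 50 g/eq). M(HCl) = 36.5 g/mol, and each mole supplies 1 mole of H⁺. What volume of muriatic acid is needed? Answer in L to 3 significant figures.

(a) 1.60 kg; (b) 87.5 L

(a) [OCl⁻]/[HOCl] = 10^(pH − pKa) = 10^(7.25 − 7.47) = 0.6026; fraction as HOCl = 1/(1 + 0.6026) = 0.624.
(a) Free chlorine required for 1.96 ppm HOCl: 1.96 / 0.624 = 3.141 ppm.
(a) FC to add: 3.141 − 0.3 = 2.841 mg/L as Cl₂.
(a) Cl₂ equivalent: 2.841 mg/L × 394,000 L = 1119 g.
(a) Product at 70.0% available Cl: 1119 / 0.7 = 1599 g.

(b) Alkalinity to neutralize: (151 − 86) = 65 mg/L as CaCO₃ × 644,000 L = 41,860 g as CaCO₃.
(b) Equivalents of H⁺ required: 41,860 ÷ 50 g/eq = 837.2 eq = 837.2 mol HCl.
(b) Mass of HCl: 837.2 × 36.5 = 30,560 g.
(b) Mass of 30.1% solution: 30,560 / 0.301 = 101,500 g.
(b) Volume: 101,500 g ÷ 1.16 g/mL = 87,520 mL.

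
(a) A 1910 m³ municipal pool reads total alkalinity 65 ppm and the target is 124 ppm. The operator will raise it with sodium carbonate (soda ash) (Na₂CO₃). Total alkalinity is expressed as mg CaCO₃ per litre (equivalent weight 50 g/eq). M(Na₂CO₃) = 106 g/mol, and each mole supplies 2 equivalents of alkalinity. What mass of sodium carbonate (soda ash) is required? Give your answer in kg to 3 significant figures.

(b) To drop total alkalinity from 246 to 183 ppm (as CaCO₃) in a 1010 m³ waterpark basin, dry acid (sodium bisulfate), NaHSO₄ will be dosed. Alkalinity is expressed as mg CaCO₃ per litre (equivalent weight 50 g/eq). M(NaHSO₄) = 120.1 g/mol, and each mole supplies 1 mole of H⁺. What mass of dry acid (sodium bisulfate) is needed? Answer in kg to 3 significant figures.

(a) 119 kg; (b) 153 kg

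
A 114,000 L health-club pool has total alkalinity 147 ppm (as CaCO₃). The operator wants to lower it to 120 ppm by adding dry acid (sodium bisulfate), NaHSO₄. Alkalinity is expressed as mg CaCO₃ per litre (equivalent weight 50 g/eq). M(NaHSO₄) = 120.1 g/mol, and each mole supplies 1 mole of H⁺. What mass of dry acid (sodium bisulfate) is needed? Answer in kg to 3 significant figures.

7.39 kg

Alkalinity to neutralize: (147 − 120) = 27 mg/L as CaCO₃ × 114,000 L = 3078 g as CaCO₃.
Equivalents of H⁺ required: 3078 ÷ 50 g/eq = 61.56 eq = 61.56 mol NaHSO₄.
Mass of NaHSO₄: 61.56 × 120.1 = 7393 g.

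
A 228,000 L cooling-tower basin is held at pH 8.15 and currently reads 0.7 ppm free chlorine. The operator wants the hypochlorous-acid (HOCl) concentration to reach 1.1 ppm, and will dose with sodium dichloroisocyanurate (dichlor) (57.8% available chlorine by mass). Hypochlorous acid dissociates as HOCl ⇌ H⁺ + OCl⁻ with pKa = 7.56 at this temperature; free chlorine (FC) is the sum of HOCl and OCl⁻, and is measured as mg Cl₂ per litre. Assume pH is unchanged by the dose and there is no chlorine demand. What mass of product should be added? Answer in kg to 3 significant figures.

1.85 kg

[OCl⁻]/[HOCl] = 10^(pH − pKa) = 10^(8.15 − 7.56) = 3.89; fraction as HOCl = 1/(1 + 3.89) = 0.2045.
Free chlorine required for 1.1 ppm HOCl: 1.1 / 0.2045 = 5.379 ppm.
FC to add: 5.379 − 0.7 = 4.679 mg/L as Cl₂.
Cl₂ equivalent: 4.679 mg/L × 228,000 L = 1067 g.
Product at 57.8% available Cl: 1067 / 0.578 = 1846 g.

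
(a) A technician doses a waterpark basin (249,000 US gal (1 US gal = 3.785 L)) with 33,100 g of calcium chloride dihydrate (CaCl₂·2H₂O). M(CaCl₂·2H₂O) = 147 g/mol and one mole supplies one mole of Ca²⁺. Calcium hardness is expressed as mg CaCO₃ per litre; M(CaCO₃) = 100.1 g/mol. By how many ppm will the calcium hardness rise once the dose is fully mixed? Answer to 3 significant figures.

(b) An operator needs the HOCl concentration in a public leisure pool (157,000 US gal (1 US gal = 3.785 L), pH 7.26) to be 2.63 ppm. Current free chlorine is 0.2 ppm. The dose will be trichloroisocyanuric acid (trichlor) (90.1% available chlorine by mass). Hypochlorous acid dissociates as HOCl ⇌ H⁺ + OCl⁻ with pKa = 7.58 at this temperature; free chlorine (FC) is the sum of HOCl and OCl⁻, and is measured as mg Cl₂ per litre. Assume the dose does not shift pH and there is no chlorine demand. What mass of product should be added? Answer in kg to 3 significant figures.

(a) Volume: 249,000 US gal × 3.785 L/gal = 942,465 L.
(a) Moles of Ca²⁺: 33,100 g ÷ 147 g/mol = 225.2 mol.
(a) As CaCO₃: 225.2 mol × 100.1 g/mol = 22,540 g.
(a) Rise: 22,540 g / 942,465 L × 1000 = 23.92 mg/L.

(b) Volume: 157,000 US gal × 3.785 L/gal = 594,245 L.
(b) [OCl⁻]/[HOCl] = 10^(pH − pKa) = 10^(7.26 − 7.58) = 0.4786; fraction as HOCl = 1/(1 + 0.4786) = 0.6763.
(b) Free chlorine required for 2.63 ppm HOCl: 2.63 / 0.6763 = 3.889 ppm.
(b) FC to add: 3.889 − 0.2 = 3.689 mg/L as Cl₂.
(b) Cl₂ equivalent: 3.689 mg/L × 594,245 L = 2192 g.
(b) Product at 90.1% available Cl: 2192 / 0.901 = 2433 g.

(a) 23.9 ppm; (b) 2.43 kg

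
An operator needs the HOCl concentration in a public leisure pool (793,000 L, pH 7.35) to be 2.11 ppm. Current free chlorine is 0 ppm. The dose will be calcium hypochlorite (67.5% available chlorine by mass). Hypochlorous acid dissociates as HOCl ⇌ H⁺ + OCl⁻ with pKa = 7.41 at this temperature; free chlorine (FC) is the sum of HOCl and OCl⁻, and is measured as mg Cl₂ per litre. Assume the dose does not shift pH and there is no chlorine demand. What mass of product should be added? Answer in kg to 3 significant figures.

4.64 kg

[OCl⁻]/[HOCl] = 10^(pH − pKa) = 10^(7.35 − 7.41) = 0.871; fraction as HOCl = 1/(1 + 0.871) = 0.5345.
Free chlorine required for 2.11 ppm HOCl: 2.11 / 0.5345 = 3.948 ppm.
FC to add: 3.948 − 0 = 3.948 mg/L as Cl₂.
Cl₂ equivalent: 3.948 mg/L × 793,000 L = 3131 g.
Product at 67.5% available Cl: 3131 / 0.675 = 4638 g.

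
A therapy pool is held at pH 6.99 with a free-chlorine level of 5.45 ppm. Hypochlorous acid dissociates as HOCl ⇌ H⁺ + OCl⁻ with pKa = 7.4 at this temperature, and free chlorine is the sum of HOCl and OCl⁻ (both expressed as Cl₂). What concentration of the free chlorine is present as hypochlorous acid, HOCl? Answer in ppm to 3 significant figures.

3.92 ppm

[OCl⁻]/[HOCl] = 10^(pH − pKa) = 10^(6.99 − 7.4) = 10^-0.41 = 0.389.
Fraction as HOCl = 1 / (1 + 0.389) = 0.7199.
HOCl = 0.7199 × 5.45 ppm = 3.924 ppm.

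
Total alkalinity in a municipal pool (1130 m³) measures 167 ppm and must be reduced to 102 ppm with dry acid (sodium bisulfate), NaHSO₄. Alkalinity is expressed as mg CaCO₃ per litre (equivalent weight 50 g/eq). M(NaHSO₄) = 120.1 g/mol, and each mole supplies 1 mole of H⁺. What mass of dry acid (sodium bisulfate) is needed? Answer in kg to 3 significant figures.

176 kg

Volume: 1130 m³ = 1,130,000 L.
Alkalinity to neutralize: (167 − 102) = 65 mg/L as CaCO₃ × 1,130,000 L = 73,450 g as CaCO₃.
Equivalents of H⁺ required: 73,450 ÷ 50 g/eq = 1469 eq = 1469 mol NaHSO₄.
Mass of NaHSO₄: 1469 × 120.1 = 176,400 g.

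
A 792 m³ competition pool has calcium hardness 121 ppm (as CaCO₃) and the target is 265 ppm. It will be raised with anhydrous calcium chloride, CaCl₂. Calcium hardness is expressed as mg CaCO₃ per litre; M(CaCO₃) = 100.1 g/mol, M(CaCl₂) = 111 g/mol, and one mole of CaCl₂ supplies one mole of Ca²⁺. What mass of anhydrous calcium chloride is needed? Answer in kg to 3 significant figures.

126 kg

Volume: 792 m³ = 792,000 L.
Hardness to add: (265 − 121) = 144 mg/L as CaCO₃ × 792,000 L = 114,000 g as CaCO₃.
Moles of Ca²⁺ (1 mol Ca²⁺ ≡ 1 mol CaCO₃): 114,000 / 100.1 g/mol = 1139 mol.
Mass of CaCl₂: 1139 × 111 = 126,500 g.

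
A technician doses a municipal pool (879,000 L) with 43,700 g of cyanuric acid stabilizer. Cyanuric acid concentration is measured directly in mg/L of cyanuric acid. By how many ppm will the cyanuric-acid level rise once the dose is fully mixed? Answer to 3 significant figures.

Rise: 43,700 g / 879,000 L × 1000 = 49.72 mg/L.

49.7 ppm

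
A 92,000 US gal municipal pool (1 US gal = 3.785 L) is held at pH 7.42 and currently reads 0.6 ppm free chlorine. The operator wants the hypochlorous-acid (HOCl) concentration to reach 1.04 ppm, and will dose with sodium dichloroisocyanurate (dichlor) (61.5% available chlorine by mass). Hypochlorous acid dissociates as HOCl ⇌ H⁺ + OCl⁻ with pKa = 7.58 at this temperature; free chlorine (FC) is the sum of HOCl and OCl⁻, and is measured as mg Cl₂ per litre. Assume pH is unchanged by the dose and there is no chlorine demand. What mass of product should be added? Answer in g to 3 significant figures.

657 g

Volume: 92,000 US gal × 3.785 L/gal = 348,220 L.
[OCl⁻]/[HOCl] = 10^(pH − pKa) = 10^(7.42 − 7.58) = 0.6918; fraction as HOCl = 1/(1 + 0.6918) = 0.5911.
Free chlorine required for 1.04 ppm HOCl: 1.04 / 0.5911 = 1.76 ppm.
FC to add: 1.76 − 0.6 = 1.16 mg/L as Cl₂.
Cl₂ equivalent: 1.16 mg/L × 348,220 L = 403.8 g.
Product at 61.5% available Cl: 403.8 / 0.615 = 656.5 g.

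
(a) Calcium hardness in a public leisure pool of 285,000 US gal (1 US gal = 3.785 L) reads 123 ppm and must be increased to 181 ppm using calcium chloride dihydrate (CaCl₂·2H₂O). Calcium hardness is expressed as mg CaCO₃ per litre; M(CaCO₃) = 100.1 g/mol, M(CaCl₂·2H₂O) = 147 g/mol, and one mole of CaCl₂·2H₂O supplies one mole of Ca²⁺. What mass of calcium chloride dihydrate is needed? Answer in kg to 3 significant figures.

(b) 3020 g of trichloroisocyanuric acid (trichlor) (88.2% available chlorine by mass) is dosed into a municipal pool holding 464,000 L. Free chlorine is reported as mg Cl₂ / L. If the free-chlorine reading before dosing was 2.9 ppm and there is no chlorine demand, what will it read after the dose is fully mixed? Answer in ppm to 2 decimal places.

(a) Volume: 285,000 US gal × 3.785 L/gal = 1,078,725 L.
(a) Hardness to add: (181 − 123) = 58 mg/L as CaCO₃ × 1,078,725 L = 62,570 g as CaCO₃.
(a) Moles of Ca²⁺ (1 mol Ca²⁺ ≡ 1 mol CaCO₃): 62,570 / 100.1 g/mol = 625 mol.
(a) Mass of CaCl₂·2H₂O: 625 × 147 = 91,880 g.

(b) Available chlorine delivered: 3020 g × 0.882 = 2664 g as Cl₂.
(b) Concentration rise: 2664 g / 464,000 L = 5.741 mg/L = 5.74 ppm.
(b) Final FC: 2.9 + 5.74 = 8.64 ppm.

(a) 91.9 kg; (b) 8.64 ppm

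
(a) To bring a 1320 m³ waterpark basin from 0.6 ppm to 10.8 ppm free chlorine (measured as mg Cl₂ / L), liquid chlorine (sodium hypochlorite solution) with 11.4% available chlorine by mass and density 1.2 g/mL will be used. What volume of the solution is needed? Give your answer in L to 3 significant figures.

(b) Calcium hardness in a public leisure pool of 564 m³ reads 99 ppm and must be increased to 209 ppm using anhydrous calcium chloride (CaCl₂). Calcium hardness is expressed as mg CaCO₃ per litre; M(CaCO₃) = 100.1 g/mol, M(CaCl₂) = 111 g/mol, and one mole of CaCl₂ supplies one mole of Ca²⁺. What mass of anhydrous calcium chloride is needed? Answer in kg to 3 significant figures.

(a) Volume: 1320 m³ = 1,320,000 L.
(a) Chlorine deficit: 10.8 − 0.6 = 10.2 ppm = 10.2 mg/L as Cl₂.
(a) Cl₂ equivalent needed: 10.2 mg/L × 1,320,000 L = 13,460,000 mg = 13,460 g.
(a) Product at 11.4% available chlorine: 13,460 / 0.114 = 118,100 g.
(a) Volume at density 1.2 g/mL: 118,100 g ÷ 1.2 g/mL = 98,420 mL.

(b) Volume: 564 m³ = 564,000 L.
(b) Hardness to add: (209 − 99) = 110 mg/L as CaCO₃ × 564,000 L = 62,040 g as CaCO₃.
(b) Moles of Ca²⁺ (1 mol Ca²⁺ ≡ 1 mol CaCO₃): 62,040 / 100.1 g/mol = 619.8 mol.
(b) Mass of CaCl₂: 619.8 × 111 = 68,800 g.

(a) 98.4 L; (b) 68.8 kg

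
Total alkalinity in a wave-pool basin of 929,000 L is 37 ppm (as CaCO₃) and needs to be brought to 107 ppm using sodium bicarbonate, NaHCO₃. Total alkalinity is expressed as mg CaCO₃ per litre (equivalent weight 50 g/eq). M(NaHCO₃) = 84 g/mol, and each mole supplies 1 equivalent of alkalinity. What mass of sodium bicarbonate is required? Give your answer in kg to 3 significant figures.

Alkalinity to add: (107 − 37) = 70 mg/L as CaCO₃ × 929,000 L = 65,030 g as CaCO₃.
Equivalents: 65,030 g ÷ 50 g/eq = 1301 eq.
NaHCO₃ supplies 1 eq per mole → 1301 mol.
Mass: 1301 mol × 84 g/mol = 109,300 g.

109 kg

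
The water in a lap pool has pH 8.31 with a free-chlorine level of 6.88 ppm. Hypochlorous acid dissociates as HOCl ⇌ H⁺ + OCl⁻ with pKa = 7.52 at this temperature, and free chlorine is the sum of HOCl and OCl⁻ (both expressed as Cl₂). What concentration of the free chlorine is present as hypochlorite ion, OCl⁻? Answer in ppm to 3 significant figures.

[OCl⁻]/[HOCl] = 10^(pH − pKa) = 10^(8.31 − 7.52) = 10^0.79 = 6.166.
Fraction as HOCl = 1 / (1 + 6.166) = 0.1395.
OCl⁻ = (1 − 0.1395) × 6.88 ppm = 5.92 ppm.

5.92 ppm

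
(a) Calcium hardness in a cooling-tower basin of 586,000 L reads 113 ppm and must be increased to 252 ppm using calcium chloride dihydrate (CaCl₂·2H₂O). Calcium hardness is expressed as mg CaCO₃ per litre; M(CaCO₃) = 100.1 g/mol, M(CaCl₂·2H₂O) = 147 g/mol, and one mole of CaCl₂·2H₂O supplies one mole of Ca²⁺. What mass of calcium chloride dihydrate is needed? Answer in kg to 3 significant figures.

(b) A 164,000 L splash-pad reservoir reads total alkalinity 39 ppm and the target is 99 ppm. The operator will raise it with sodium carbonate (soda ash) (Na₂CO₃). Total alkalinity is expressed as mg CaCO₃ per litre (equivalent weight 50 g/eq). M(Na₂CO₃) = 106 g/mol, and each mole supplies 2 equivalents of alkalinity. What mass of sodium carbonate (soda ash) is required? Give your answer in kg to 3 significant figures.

(a) 120 kg; (b) 10.4 kg

(a) Hardness to add: (252 − 113) = 139 mg/L as CaCO₃ × 586,000 L = 81,450 g as CaCO₃.
(a) Moles of Ca²⁺ (1 mol Ca²⁺ ≡ 1 mol CaCO₃): 81,450 / 100.1 g/mol = 813.7 mol.
(a) Mass of CaCl₂·2H₂O: 813.7 × 147 = 119,600 g.

(b) Alkalinity to add: (99 − 39) = 60 mg/L as CaCO₃ × 164,000 L = 9840 g as CaCO₃.
(b) Equivalents: 9840 g ÷ 50 g/eq = 196.8 eq.
(b) Each mole of Na₂CO₃ supplies 2 eq, so 196.8 / 2 = 98.4 mol.
(b) Mass: 98.4 mol × 106 g/mol = 10,430 g.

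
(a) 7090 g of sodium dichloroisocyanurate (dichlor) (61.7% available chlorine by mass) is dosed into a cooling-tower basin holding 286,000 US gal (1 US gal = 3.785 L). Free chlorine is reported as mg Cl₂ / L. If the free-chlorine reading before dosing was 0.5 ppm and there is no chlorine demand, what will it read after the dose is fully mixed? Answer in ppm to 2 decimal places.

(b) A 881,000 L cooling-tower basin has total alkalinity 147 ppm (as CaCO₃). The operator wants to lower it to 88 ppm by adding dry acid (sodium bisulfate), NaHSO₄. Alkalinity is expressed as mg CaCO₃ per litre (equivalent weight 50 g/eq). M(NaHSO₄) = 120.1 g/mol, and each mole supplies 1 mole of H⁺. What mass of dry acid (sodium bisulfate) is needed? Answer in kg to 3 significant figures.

(a) Volume: 286,000 US gal × 3.785 L/gal = 1,082,510 L.
(a) Available chlorine delivered: 7090 g × 0.617 = 4375 g as Cl₂.
(a) Concentration rise: 4375 g / 1,082,510 L = 4.041 mg/L = 4.04 ppm.
(a) Final FC: 0.5 + 4.04 = 4.54 ppm.

(b) Alkalinity to neutralize: (147 − 88) = 59 mg/L as CaCO₃ × 881,000 L = 51,980 g as CaCO₃.
(b) Equivalents of H⁺ required: 51,980 ÷ 50 g/eq = 1040 eq = 1040 mol NaHSO₄.
(b) Mass of NaHSO₄: 1040 × 120.1 = 124,900 g.

(a) 4.54 ppm; (b) 125 kg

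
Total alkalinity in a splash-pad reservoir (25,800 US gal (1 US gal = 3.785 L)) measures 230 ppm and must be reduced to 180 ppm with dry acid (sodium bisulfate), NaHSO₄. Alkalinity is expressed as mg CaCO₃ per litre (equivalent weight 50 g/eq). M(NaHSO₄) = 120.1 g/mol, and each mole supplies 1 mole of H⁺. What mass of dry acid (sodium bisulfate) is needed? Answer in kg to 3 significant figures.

11.7 kg

Volume: 25,800 US gal × 3.785 L/gal = 97,653 L.
Alkalinity to neutralize: (230 − 180) = 50 mg/L as CaCO₃ × 97,653 L = 4883 g as CaCO₃.
Equivalents of H⁺ required: 4883 ÷ 50 g/eq = 97.65 eq = 97.65 mol NaHSO₄.
Mass of NaHSO₄: 97.65 × 120.1 = 11,730 g.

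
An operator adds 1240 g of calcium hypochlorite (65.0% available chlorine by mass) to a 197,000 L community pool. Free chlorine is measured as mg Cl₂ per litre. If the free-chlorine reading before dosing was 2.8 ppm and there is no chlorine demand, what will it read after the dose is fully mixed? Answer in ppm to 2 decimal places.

Available chlorine delivered: 1240 g × 0.65 = 806 g as Cl₂.
Concentration rise: 806 g / 197,000 L = 4.091 mg/L = 4.09 ppm.
Final FC: 2.8 + 4.09 = 6.89 ppm.

6.89 ppm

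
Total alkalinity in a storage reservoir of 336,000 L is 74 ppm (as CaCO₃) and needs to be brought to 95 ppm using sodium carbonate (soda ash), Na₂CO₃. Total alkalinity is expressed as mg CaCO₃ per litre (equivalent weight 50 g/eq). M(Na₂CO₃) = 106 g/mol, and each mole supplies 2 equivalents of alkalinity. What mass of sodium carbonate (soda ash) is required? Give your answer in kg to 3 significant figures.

7.48 kg

Alkalinity to add: (95 − 74) = 21 mg/L as CaCO₃ × 336,000 L = 7056 g as CaCO₃.
Equivalents: 7056 g ÷ 50 g/eq = 141.1 eq.
Each mole of Na₂CO₃ supplies 2 eq, so 141.1 / 2 = 70.56 mol.
Mass: 70.56 mol × 106 g/mol = 7479 g.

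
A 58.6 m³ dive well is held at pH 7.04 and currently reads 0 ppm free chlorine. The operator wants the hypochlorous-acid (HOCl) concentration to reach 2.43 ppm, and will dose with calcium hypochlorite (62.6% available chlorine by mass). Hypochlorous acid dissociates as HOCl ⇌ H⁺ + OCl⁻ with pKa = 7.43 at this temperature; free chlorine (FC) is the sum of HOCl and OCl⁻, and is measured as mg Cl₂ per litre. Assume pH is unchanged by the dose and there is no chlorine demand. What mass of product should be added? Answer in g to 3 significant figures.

320 g

Volume: 58.6 m³ = 58,600 L.
[OCl⁻]/[HOCl] = 10^(pH − pKa) = 10^(7.04 − 7.43) = 0.4074; fraction as HOCl = 1/(1 + 0.4074) = 0.7105.
Free chlorine required for 2.43 ppm HOCl: 2.43 / 0.7105 = 3.42 ppm.
FC to add: 3.42 − 0 = 3.42 mg/L as Cl₂.
Cl₂ equivalent: 3.42 mg/L × 58,600 L = 200.4 g.
Product at 62.6% available Cl: 200.4 / 0.626 = 320.1 g.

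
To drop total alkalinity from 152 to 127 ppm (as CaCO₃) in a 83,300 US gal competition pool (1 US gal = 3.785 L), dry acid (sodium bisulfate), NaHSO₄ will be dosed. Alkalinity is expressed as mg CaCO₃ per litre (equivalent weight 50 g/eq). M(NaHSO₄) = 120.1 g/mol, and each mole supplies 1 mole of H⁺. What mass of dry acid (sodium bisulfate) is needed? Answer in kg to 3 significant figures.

18.9 kg

Volume: 83,300 US gal × 3.785 L/gal = 315,290 L.
Alkalinity to neutralize: (152 − 127) = 25 mg/L as CaCO₃ × 315,290 L = 7882 g as CaCO₃.
Equivalents of H⁺ required: 7882 ÷ 50 g/eq = 157.6 eq = 157.6 mol NaHSO₄.
Mass of NaHSO₄: 157.6 × 120.1 = 18,930 g.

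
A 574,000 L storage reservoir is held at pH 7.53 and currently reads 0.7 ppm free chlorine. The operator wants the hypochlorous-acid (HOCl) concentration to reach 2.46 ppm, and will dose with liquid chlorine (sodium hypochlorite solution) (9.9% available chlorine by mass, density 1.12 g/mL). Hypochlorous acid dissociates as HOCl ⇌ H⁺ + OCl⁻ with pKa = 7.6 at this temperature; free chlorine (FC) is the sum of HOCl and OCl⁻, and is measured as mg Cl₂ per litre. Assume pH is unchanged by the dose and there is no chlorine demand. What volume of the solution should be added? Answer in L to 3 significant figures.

20.0 L

[OCl⁻]/[HOCl] = 10^(pH − pKa) = 10^(7.53 − 7.6) = 0.8511; fraction as HOCl = 1/(1 + 0.8511) = 0.5402.
Free chlorine required for 2.46 ppm HOCl: 2.46 / 0.5402 = 4.554 ppm.
FC to add: 4.554 − 0.7 = 3.854 mg/L as Cl₂.
Cl₂ equivalent: 3.854 mg/L × 574,000 L = 2212 g.
Product at 9.9% available Cl: 2212 / 0.099 = 22,340 g.
Volume: 22,340 g ÷ 1.12 g/mL = 19,950 mL.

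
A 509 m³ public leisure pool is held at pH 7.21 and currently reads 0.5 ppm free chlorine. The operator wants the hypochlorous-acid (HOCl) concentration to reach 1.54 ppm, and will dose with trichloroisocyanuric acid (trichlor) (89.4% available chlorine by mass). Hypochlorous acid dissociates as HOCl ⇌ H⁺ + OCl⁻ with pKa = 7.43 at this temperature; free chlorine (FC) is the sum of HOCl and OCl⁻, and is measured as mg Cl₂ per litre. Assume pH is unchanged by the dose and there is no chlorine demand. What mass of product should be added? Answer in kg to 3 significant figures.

Volume: 509 m³ = 509,000 L.
[OCl⁻]/[HOCl] = 10^(pH − pKa) = 10^(7.21 − 7.43) = 0.6026; fraction as HOCl = 1/(1 + 0.6026) = 0.624.
Free chlorine required for 1.54 ppm HOCl: 1.54 / 0.624 = 2.468 ppm.
FC to add: 2.468 − 0.5 = 1.968 mg/L as Cl₂.
Cl₂ equivalent: 1.968 mg/L × 509,000 L = 1002 g.
Product at 89.4% available Cl: 1002 / 0.894 = 1120 g.

1.12 kg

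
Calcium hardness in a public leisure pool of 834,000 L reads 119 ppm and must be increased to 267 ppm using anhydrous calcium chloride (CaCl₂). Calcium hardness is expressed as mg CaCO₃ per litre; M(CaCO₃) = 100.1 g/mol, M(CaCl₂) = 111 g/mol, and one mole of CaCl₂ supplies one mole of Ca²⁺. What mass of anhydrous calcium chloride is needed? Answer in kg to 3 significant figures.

137 kg

Hardness to add: (267 − 119) = 148 mg/L as CaCO₃ × 834,000 L = 123,400 g as CaCO₃.
Moles of Ca²⁺ (1 mol Ca²⁺ ≡ 1 mol CaCO₃): 123,400 / 100.1 g/mol = 1233 mol.
Mass of CaCl₂: 1233 × 111 = 136,900 g.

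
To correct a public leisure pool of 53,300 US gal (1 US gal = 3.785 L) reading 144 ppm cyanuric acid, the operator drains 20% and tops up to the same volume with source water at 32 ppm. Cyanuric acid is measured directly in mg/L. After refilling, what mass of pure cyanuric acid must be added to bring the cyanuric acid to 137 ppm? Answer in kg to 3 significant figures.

3.11 kg

Volume: 53,300 US gal × 3.785 L/gal = 201,740 L.
After draining 20% and refilling: 144 × 0.80 + 32 × 0.20 = 121.6 ppm.
Deficit to target: 137 − 121.6 = 15.4 mg/L.
Mass: 15.4 mg/L × 201,740 L = 3107 g cyanuric acid.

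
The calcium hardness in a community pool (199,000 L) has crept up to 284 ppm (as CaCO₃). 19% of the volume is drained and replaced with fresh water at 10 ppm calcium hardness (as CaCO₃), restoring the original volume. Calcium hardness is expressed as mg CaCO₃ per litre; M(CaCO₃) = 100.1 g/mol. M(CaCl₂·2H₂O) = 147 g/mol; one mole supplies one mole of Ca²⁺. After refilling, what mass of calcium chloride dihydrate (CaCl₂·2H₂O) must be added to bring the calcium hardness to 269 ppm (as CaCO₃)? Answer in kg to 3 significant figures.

10.8 kg

After draining 19% and refilling: 284 × 0.81 + 10 × 0.19 = 231.94 ppm.
Deficit to target: 269 − 231.94 = 37.06 mg/L.
As CaCO₃: 37.06 mg/L × 199,000 L = 7375 g; ÷ 100.1 = 73.68 mol Ca²⁺.
Mass: 73.68 × 147 = 10,830 g.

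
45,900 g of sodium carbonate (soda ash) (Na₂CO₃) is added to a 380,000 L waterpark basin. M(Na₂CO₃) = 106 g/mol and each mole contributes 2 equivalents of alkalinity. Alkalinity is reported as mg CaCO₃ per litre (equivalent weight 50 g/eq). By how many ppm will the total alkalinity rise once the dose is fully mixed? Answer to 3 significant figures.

114 ppm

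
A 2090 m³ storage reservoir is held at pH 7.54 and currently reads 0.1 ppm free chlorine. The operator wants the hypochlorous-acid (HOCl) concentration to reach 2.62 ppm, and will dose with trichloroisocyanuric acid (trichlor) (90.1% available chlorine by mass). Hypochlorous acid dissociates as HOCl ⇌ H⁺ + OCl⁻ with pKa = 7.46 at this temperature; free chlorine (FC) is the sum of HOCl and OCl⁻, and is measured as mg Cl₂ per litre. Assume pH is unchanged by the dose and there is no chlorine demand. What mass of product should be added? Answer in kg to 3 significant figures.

13.2 kg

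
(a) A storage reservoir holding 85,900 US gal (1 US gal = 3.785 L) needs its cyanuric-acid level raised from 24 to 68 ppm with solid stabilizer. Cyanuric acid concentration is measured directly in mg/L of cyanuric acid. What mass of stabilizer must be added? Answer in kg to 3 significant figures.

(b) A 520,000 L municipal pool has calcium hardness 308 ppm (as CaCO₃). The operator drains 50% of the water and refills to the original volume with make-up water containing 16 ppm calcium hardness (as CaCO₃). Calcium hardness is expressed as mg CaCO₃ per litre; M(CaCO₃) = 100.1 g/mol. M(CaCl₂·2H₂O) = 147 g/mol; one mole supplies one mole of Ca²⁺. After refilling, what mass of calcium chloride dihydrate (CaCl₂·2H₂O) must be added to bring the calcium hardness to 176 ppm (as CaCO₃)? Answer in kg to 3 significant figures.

(a) 14.3 kg; (b) 10.7 kg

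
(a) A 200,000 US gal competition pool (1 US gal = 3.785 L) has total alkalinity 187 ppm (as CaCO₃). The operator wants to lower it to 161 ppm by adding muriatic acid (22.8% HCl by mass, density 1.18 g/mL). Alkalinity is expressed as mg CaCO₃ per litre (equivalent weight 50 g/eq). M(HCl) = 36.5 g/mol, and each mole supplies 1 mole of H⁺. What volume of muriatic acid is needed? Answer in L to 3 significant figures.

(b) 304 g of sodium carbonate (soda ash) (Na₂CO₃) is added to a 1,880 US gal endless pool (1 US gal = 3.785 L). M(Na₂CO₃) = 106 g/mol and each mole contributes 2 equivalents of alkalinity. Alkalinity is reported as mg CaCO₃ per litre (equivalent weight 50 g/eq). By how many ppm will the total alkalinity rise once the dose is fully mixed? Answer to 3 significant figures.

(a) 53.4 L; (b) 40.3 ppm

(a) Volume: 200,000 US gal × 3.785 L/gal = 757,000 L.
(a) Alkalinity to neutralize: (187 − 161) = 26 mg/L as CaCO₃ × 757,000 L = 19,680 g as CaCO₃.
(a) Equivalents of H⁺ required: 19,680 ÷ 50 g/eq = 393.6 eq = 393.6 mol HCl.
(a) Mass of HCl: 393.6 × 36.5 = 14,370 g.
(a) Mass of 22.8% solution: 14,370 / 0.228 = 63,020 g.
(a) Volume: 63,020 g ÷ 1.18 g/mL = 53,400 mL.

(b) Volume: 1,880 US gal × 3.785 L/gal = 7,116 L.
(b) Moles of Na₂CO₃: 304 g ÷ 106 g/mol = 2.868 mol → 5.736 eq of alkalinity.
(b) As CaCO₃: 5.736 eq × 50 g/eq = 286.8 g.
(b) Rise: 286.8 g / 7,116 L × 1000 = 40.3 mg/L.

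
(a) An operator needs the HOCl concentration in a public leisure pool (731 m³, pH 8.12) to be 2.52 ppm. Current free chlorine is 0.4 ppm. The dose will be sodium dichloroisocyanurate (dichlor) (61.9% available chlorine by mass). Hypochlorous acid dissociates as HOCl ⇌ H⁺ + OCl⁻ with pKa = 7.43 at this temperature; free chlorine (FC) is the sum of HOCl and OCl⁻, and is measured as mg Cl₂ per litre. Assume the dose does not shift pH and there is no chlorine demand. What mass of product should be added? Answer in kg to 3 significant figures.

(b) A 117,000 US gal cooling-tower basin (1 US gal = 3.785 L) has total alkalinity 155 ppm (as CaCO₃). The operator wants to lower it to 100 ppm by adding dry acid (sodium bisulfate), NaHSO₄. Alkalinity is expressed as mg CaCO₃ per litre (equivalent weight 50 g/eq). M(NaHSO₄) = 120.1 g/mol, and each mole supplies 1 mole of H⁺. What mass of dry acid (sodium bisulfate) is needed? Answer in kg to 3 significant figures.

(a) 17.1 kg; (b) 58.5 kg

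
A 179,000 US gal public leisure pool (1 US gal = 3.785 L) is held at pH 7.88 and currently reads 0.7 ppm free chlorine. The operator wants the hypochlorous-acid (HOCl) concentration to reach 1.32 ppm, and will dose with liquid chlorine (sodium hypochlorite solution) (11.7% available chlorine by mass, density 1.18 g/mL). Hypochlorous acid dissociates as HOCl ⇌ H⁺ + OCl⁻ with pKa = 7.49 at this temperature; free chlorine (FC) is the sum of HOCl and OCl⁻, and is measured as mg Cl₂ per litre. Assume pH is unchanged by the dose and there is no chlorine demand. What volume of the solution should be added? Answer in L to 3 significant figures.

18.9 L

Volume: 179,000 US gal × 3.785 L/gal = 677,515 L.
[OCl⁻]/[HOCl] = 10^(pH − pKa) = 10^(7.88 − 7.49) = 2.455; fraction as HOCl = 1/(1 + 2.455) = 0.2895.
Free chlorine required for 1.32 ppm HOCl: 1.32 / 0.2895 = 4.56 ppm.
FC to add: 4.56 − 0.7 = 3.86 mg/L as Cl₂.
Cl₂ equivalent: 3.86 mg/L × 677,515 L = 2615 g.
Product at 11.7% available Cl: 2615 / 0.117 = 22,350 g.
Volume: 22,350 g ÷ 1.18 g/mL = 18,940 mL.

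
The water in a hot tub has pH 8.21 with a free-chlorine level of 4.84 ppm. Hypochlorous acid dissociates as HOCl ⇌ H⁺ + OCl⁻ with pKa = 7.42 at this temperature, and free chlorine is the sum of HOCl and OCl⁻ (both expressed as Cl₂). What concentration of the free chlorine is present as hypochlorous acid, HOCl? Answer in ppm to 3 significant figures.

[OCl⁻]/[HOCl] = 10^(pH − pKa) = 10^(8.21 − 7.42) = 10^0.79 = 6.166.
Fraction as HOCl = 1 / (1 + 6.166) = 0.1395.
HOCl = 0.1395 × 4.84 ppm = 0.6754 ppm.

0.675 ppm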